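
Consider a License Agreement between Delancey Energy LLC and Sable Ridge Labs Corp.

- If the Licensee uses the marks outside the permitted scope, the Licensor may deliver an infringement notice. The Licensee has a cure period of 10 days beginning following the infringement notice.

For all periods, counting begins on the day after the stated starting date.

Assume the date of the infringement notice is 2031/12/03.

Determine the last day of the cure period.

2031/12/13

The last day of the cure period: 2031/12/03 + 10 days = 2031/12/13.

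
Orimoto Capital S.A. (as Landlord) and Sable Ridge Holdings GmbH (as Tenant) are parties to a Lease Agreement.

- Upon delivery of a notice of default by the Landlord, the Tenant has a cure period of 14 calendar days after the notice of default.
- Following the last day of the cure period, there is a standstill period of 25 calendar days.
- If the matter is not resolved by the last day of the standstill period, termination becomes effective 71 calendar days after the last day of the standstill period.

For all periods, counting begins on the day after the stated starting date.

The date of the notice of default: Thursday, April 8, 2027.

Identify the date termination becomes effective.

July 27, 2027

The last day of the cure period: 14 calendar days after April 8, 2027 is April 22, 2027.
The last day of the standstill period: April 22, 2027 + 25 days = May 17, 2027.
The date termination becomes effective: 71 calendar days after May 17, 2027 is July 27, 2027.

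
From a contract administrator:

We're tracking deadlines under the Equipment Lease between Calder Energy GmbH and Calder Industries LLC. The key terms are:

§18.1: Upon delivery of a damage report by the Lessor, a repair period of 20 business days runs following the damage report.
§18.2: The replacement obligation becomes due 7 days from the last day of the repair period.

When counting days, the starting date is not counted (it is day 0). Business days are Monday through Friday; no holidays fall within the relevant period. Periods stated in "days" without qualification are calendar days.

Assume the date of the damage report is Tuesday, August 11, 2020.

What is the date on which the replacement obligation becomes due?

September 15, 2020

From Tuesday, August 11, 2020, 20 business days (Aug 12, Aug 13, Aug 14, Aug 17, …, Sep 4, Sep 7, Sep 8, skipping weekends) brings us to Tuesday, September 8, 2020, which is the last day of the repair period.
The date on which the replacement obligation becomes due: September 8, 2020 + 7 days = September 15, 2020.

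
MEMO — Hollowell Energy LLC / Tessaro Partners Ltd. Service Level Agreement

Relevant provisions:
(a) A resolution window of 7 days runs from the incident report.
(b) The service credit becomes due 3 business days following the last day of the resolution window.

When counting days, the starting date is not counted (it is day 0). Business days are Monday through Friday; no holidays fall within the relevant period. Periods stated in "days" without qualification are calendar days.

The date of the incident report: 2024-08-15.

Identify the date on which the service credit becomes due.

2024-08-27

The last day of the resolution window: 2024-08-15 + 7 days = 2024-08-22.
The date on which the service credit becomes due: 3 business days after Thursday, 2024-08-22, skipping weekends — Aug 23, Aug 26, Aug 27 — lands on Tuesday, 2024-08-27.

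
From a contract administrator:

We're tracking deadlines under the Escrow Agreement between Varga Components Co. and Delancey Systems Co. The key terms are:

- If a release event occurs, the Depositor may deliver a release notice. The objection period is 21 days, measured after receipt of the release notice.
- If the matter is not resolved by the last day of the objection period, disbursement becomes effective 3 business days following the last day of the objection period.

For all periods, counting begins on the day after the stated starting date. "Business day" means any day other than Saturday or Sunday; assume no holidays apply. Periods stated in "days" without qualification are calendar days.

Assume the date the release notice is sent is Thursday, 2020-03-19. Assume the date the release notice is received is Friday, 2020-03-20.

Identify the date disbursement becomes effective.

2020-04-15

Adding 21 calendar days to 2020-03-20 gives 2020-04-10, which is the last day of the objection period.
From Friday, 2020-04-10, 3 business days (Apr 13, Apr 14, Apr 15, skipping weekends) brings us to Wednesday, 2020-04-15, which is the date disbursement becomes effective.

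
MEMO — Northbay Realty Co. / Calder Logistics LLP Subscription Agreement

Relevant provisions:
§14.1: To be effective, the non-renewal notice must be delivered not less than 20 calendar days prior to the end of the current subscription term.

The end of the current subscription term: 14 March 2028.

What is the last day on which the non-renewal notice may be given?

23 February 2028

14 March 2028 minus 20 days is 23 February 2028.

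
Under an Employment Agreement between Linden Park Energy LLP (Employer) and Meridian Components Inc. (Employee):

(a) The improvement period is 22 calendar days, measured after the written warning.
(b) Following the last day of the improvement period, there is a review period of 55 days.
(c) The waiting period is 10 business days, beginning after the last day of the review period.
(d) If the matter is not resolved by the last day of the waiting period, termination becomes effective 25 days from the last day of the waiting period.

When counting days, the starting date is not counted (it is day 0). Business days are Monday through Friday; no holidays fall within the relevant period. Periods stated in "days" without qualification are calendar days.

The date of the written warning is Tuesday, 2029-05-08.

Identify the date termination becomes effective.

2029-09-01

The last day of the improvement period: 22 calendar days after 2029-05-08 is 2029-05-30.
The last day of the review period: 2029-05-30 + 55 days = 2029-07-24.
From Tuesday, 2029-07-24, 10 business days (Jul 25, Jul 26, Jul 27, Jul 30, Jul 31, Aug 1, Aug 2, Aug 3, Aug 6, Aug 7, skipping weekends) brings us to Tuesday, 2029-08-07, which is the last day of the waiting period.
Adding 25 calendar days to 2029-08-07 gives 2029-09-01, which is the date termination becomes effective.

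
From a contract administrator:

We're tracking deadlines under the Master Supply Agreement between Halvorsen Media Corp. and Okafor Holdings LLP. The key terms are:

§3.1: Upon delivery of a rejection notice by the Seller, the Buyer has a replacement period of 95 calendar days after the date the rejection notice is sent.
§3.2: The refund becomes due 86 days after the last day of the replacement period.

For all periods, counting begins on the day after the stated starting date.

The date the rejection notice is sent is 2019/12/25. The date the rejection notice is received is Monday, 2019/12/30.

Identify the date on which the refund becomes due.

2020/06/23

Adding 95 calendar days to 2019/12/25 gives 2020/03/29, which is the last day of the replacement period.
Adding 86 calendar days to 2020/03/29 gives 2020/06/23, which is the date on which the refund becomes due.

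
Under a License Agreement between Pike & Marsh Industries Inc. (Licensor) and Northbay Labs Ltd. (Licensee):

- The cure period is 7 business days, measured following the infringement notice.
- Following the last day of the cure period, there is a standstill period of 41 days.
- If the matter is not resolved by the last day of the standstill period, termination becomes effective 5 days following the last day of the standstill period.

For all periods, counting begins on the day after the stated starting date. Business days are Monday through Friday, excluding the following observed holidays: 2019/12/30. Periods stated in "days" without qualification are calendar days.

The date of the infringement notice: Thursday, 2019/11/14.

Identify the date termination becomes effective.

2020/01/10

The last day of the cure period: 7 business days after Thursday, 2019/11/14, skipping weekends — Nov 15, Nov 18, Nov 19, Nov 20, Nov 21, Nov 22, Nov 25 — lands on Monday, 2019/11/25.
The last day of the standstill period: 2019/11/25 + 41 days = 2020/01/05.
The date termination becomes effective: 5 calendar days after 2020/01/05 is 2020/01/10.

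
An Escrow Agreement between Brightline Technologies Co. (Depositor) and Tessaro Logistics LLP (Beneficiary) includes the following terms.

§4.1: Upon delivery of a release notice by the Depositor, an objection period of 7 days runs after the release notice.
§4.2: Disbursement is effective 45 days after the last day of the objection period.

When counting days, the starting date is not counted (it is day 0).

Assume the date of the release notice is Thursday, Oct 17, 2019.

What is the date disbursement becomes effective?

Dec 8, 2019

The last day of the objection period: Oct 17, 2019 + 7 days = Oct 24, 2019.
The date disbursement becomes effective: Oct 24, 2019 + 45 days = Dec 8, 2019.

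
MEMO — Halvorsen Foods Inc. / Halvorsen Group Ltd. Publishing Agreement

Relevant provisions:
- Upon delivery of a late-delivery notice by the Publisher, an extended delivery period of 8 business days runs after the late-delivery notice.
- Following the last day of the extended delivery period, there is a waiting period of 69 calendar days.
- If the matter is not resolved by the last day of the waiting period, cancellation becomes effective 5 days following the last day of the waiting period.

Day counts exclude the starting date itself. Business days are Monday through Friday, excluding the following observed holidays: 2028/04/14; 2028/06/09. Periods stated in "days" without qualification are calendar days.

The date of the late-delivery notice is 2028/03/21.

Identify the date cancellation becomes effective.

The last day of the extended delivery period: 8 business days after Tuesday, 2028/03/21, skipping weekends — Mar 22, Mar 23, Mar 24, Mar 27, Mar 28, Mar 29, Mar 30, Mar 31 — lands on Friday, 2028/03/31.
The last day of the waiting period: 69 calendar days after 2028/03/31 is 2028/06/08.
The date cancellation becomes effective: 2028/06/08 + 5 days = 2028/06/13.

2028/06/13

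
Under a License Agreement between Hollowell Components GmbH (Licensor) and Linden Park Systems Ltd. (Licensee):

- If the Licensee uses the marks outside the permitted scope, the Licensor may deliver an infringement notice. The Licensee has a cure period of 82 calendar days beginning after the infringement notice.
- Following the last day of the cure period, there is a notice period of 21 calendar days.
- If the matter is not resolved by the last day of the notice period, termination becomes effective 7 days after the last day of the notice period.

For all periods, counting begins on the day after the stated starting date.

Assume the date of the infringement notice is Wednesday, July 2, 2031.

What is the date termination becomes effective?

October 20, 2031

Adding 82 calendar days to July 2, 2031 gives September 22, 2031, which is the last day of the cure period.
The last day of the notice period: September 22, 2031 + 21 days = October 13, 2031.
Adding 7 calendar days to October 13, 2031 gives October 20, 2031, which is the date termination becomes effective.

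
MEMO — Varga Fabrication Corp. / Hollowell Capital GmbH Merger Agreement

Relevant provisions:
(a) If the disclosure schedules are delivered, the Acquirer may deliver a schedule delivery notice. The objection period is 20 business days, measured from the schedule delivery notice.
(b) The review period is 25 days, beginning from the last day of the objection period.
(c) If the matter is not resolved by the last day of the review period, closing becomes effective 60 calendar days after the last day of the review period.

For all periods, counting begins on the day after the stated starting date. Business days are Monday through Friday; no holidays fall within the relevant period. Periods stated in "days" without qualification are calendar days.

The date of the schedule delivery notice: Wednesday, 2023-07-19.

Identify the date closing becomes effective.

2023-11-09

The last day of the objection period: 20 business days after Wednesday, 2023-07-19, skipping weekends — Jul 20, Jul 21, Jul 24, Jul 25, …, Aug 14, Aug 15, Aug 16 — lands on Wednesday, 2023-08-16.
The last day of the review period: 2023-08-16 + 25 days = 2023-09-10.
The date closing becomes effective: 2023-09-10 + 60 days = 2023-11-09.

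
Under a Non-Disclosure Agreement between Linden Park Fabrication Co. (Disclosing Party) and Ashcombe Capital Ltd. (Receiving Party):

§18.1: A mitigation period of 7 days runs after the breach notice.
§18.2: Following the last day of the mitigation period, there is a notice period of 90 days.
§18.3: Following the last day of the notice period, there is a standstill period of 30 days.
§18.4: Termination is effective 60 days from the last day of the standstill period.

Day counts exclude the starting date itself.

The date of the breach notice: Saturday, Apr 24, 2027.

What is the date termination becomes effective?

Oct 28, 2027

Adding 7 calendar days to Apr 24, 2027 gives May 1, 2027, which is the last day of the mitigation period.
The last day of the notice period: 90 calendar days after May 1, 2027 is Jul 30, 2027.
Adding 30 calendar days to Jul 30, 2027 gives Aug 29, 2027, which is the last day of the standstill period.
The date termination becomes effective: 60 calendar days after Aug 29, 2027 is Oct 28, 2027.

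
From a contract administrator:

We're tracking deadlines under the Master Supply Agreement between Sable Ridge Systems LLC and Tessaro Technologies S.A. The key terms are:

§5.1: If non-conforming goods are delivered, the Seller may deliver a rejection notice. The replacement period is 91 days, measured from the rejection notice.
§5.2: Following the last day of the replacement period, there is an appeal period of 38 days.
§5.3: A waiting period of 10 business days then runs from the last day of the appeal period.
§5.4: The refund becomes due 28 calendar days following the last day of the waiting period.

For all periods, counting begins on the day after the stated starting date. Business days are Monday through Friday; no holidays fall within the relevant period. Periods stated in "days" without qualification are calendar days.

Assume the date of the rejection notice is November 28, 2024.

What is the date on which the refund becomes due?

May 16, 2025

The last day of the replacement period: 91 calendar days after November 28, 2024 is February 27, 2025.
The last day of the appeal period: 38 calendar days after February 27, 2025 is April 6, 2025.
The last day of the waiting period: counting 10 business days from Sunday, April 6, 2025 (Apr 7, Apr 8, Apr 9, Apr 10, Apr 11, Apr 14, Apr 15, Apr 16, Apr 17, Apr 18, skipping weekends) reaches Friday, April 18, 2025.
The date on which the refund becomes due: April 18, 2025 + 28 days = May 16, 2025.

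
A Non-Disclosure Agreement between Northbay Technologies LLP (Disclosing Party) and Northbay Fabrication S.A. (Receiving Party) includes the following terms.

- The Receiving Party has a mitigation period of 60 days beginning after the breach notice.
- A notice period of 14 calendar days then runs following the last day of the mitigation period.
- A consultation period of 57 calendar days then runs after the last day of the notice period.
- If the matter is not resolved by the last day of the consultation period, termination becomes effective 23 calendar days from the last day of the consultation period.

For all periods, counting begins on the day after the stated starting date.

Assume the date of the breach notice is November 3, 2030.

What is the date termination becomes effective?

Adding 60 calendar days to November 3, 2030 gives January 2, 2031, which is the last day of the mitigation period.
Adding 14 calendar days to January 2, 2031 gives January 16, 2031, which is the last day of the notice period.
Adding 57 calendar days to January 16, 2031 gives March 14, 2031, which is the last day of the consultation period.
The date termination becomes effective: 23 calendar days after March 14, 2031 is April 6, 2031.

April 6, 2031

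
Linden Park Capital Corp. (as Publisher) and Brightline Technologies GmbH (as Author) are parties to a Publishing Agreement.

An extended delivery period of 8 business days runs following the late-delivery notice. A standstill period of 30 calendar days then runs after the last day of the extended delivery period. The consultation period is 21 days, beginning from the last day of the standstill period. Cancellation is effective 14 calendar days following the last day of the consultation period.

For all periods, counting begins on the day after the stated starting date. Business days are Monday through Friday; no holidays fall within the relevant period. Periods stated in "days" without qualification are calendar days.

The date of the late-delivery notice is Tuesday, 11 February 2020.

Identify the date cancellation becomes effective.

26 April 2020

From Tuesday, 11 February 2020, 8 business days (Feb 12, Feb 13, Feb 14, Feb 17, Feb 18, Feb 19, Feb 20, Feb 21, skipping weekends) brings us to Friday, 21 February 2020, which is the last day of the extended delivery period.
Adding 30 calendar days to 21 February 2020 gives 22 March 2020, which is the last day of the standstill period.
The last day of the consultation period: 22 March 2020 + 21 days = 12 April 2020.
The date cancellation becomes effective: 12 April 2020 + 14 days = 26 April 2020.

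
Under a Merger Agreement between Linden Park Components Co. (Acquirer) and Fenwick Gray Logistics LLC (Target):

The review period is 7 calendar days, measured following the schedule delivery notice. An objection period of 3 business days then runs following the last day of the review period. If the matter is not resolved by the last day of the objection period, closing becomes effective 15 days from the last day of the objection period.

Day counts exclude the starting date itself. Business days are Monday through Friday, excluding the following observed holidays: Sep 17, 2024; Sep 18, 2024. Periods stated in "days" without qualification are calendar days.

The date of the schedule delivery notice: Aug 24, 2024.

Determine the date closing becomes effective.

Sep 19, 2024

The last day of the review period: 7 calendar days after Aug 24, 2024 is Aug 31, 2024.
From Saturday, Aug 31, 2024, 3 business days (Sep 2, Sep 3, Sep 4, skipping weekends) brings us to Wednesday, Sep 4, 2024, which is the last day of the objection period.
Adding 15 calendar days to Sep 4, 2024 gives Sep 19, 2024, which is the date closing becomes effective.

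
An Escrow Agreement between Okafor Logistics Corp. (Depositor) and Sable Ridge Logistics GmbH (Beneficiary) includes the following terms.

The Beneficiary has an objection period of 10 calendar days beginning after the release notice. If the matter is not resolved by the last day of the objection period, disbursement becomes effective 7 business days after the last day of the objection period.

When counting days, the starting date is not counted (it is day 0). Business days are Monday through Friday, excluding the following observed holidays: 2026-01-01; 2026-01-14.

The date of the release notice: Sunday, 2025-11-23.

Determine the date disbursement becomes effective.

The last day of the objection period: 10 calendar days after 2025-11-23 is 2025-12-03.
The date disbursement becomes effective: counting 7 business days from Wednesday, 2025-12-03 (Dec 4, Dec 5, Dec 8, Dec 9, Dec 10, Dec 11, Dec 12, skipping weekends) reaches Friday, 2025-12-12.

2025-12-12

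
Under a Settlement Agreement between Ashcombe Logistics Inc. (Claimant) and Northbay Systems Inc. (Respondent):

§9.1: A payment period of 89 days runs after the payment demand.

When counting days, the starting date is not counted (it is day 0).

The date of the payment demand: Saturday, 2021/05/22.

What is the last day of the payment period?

The last day of the payment period: 89 calendar days after 2021/05/22 is 2021/08/19.

2021/08/19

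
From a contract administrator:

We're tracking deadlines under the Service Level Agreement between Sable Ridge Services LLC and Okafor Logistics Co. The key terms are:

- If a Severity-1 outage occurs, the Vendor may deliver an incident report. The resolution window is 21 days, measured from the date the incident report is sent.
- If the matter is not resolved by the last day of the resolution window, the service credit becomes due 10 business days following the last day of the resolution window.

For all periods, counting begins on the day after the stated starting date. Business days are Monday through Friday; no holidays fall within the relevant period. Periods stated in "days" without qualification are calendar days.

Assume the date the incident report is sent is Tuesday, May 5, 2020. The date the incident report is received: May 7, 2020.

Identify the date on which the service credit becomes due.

Jun 9, 2020

Adding 21 calendar days to May 5, 2020 gives May 26, 2020, which is the last day of the resolution window.
The date on which the service credit becomes due: counting 10 business days from Tuesday, May 26, 2020 (May 27, May 28, May 29, Jun 1, Jun 2, Jun 3, Jun 4, Jun 5, Jun 8, Jun 9, skipping weekends) reaches Tuesday, Jun 9, 2020.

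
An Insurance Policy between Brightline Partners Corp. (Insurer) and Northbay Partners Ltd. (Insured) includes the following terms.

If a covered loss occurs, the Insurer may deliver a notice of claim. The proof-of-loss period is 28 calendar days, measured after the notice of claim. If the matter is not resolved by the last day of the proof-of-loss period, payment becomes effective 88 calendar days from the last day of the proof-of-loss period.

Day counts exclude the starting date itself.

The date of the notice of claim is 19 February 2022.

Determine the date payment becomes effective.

15 June 2022

The last day of the proof-of-loss period: 19 February 2022 + 28 days = 19 March 2022.
The date payment becomes effective: 88 calendar days after 19 March 2022 is 15 June 2022.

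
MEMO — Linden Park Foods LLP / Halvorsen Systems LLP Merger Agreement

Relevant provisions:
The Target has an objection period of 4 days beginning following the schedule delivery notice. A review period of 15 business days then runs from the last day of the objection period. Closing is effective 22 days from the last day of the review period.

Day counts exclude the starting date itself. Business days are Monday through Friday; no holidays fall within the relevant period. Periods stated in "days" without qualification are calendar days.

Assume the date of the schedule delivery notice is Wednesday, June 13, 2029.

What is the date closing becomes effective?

July 28, 2029

Adding 4 calendar days to June 13, 2029 gives June 17, 2029, which is the last day of the objection period.
From Sunday, June 17, 2029, 15 business days (Jun 18, Jun 19, Jun 20, Jun 21, …, Jul 4, Jul 5, Jul 6, skipping weekends) brings us to Friday, July 6, 2029, which is the last day of the review period.
The date closing becomes effective: July 6, 2029 + 22 days = July 28, 2029.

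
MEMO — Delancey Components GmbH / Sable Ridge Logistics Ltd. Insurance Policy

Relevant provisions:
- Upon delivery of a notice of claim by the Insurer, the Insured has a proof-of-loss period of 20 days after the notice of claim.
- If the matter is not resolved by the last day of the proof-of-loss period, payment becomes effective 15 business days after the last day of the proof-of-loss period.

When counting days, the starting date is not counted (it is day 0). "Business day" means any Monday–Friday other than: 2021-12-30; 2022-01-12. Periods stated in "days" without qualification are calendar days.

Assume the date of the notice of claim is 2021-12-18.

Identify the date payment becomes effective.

The last day of the proof-of-loss period: 20 calendar days after 2021-12-18 is 2022-01-07.
From Friday, 2022-01-07, 15 business days (Jan 10, Jan 11, Jan 13, Jan 14, …, Jan 27, Jan 28, Jan 31, skipping weekends and the listed holiday on Jan 12) brings us to Monday, 2022-01-31, which is the date payment becomes effective.

2022-01-31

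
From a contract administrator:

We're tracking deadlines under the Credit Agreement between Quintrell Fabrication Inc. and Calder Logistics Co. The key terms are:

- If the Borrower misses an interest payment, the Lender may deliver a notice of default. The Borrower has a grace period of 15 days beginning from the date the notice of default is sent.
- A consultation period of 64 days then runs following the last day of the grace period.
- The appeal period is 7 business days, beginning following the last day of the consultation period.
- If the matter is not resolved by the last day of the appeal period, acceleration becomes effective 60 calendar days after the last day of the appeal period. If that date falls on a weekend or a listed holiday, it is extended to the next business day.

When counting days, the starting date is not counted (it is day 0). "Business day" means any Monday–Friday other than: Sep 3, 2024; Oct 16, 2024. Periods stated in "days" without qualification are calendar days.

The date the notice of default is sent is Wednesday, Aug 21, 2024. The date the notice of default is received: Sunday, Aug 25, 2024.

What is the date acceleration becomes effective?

Jan 20, 2025

Adding 15 calendar days to Aug 21, 2024 gives Sep 5, 2024, which is the last day of the grace period.
The last day of the consultation period: Sep 5, 2024 + 64 days = Nov 8, 2024.
The last day of the appeal period: 7 business days after Friday, Nov 8, 2024, skipping weekends — Nov 11, Nov 12, Nov 13, Nov 14, Nov 15, Nov 18, Nov 19 — lands on Tuesday, Nov 19, 2024.
Adding 60 calendar days to Nov 19, 2024 gives Jan 18, 2025, which is the date acceleration becomes effective. That falls on a Saturday, so it rolls to the next business day, Monday, Jan 20, 2025.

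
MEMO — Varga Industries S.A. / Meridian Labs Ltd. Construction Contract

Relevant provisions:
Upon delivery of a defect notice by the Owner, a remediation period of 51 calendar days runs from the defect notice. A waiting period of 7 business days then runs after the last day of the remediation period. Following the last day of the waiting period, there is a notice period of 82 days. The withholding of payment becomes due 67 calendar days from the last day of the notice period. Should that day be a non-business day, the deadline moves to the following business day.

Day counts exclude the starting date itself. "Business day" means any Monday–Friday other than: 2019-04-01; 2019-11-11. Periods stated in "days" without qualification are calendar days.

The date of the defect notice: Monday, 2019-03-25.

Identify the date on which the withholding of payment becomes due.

2019-10-21

Adding 51 calendar days to 2019-03-25 gives 2019-05-15, which is the last day of the remediation period.
The last day of the waiting period: counting 7 business days from Wednesday, 2019-05-15 (May 16, May 17, May 20, May 21, May 22, May 23, May 24, skipping weekends) reaches Friday, 2019-05-24.
The last day of the notice period: 2019-05-24 + 82 days = 2019-08-14.
Adding 67 calendar days to 2019-08-14 gives 2019-10-20, which is the date on which the withholding of payment becomes due. That falls on a Sunday, so it rolls to the next business day, Monday, 2019-10-21.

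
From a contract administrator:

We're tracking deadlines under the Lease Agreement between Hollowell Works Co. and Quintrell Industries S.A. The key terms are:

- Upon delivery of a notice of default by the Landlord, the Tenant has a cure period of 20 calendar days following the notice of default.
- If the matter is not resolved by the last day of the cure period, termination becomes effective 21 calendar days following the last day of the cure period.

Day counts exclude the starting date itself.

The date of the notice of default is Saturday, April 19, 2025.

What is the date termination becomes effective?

May 30, 2025

The last day of the cure period: 20 calendar days after April 19, 2025 is May 9, 2025.
Adding 21 calendar days to May 9, 2025 gives May 30, 2025, which is the date termination becomes effective.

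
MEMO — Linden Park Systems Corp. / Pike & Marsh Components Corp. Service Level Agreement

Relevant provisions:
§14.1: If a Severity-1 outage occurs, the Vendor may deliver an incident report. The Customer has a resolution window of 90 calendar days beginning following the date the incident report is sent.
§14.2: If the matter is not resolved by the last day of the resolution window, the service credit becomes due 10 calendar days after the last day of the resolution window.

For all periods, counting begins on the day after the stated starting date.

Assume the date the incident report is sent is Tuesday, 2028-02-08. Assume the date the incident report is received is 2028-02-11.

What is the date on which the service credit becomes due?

2028-05-18

Adding 90 calendar days to 2028-02-08 gives 2028-05-08, which is the last day of the resolution window.
The date on which the service credit becomes due: 10 calendar days after 2028-05-08 is 2028-05-18.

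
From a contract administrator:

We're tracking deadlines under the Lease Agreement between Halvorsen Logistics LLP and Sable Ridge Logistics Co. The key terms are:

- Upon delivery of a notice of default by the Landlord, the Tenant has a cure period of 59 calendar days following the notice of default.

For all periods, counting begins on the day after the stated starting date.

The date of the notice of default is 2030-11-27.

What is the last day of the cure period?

The last day of the cure period: 59 calendar days after 2030-11-27 is 2031-01-25.

2031-01-25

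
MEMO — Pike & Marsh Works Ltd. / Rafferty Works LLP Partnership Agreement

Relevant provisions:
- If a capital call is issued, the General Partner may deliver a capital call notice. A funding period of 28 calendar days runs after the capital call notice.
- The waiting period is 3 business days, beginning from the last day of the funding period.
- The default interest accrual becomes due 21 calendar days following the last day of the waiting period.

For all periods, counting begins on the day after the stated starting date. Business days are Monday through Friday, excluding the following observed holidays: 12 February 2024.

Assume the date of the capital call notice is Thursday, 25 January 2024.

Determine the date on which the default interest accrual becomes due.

Adding 28 calendar days to 25 January 2024 gives 22 February 2024, which is the last day of the funding period.
The last day of the waiting period: 3 business days after Thursday, 22 February 2024, skipping weekends — Feb 23, Feb 26, Feb 27 — lands on Tuesday, 27 February 2024.
The date on which the default interest accrual becomes due: 27 February 2024 + 21 days = 19 March 2024.

19 March 2024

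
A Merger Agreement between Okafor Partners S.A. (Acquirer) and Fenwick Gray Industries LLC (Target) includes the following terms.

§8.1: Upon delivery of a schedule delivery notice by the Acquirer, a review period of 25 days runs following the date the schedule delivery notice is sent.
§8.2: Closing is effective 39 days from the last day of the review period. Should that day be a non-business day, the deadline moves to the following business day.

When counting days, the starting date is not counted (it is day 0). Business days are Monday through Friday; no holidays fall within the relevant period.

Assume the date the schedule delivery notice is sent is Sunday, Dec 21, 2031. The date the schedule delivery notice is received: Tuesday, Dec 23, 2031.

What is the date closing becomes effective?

Feb 23, 2032

The last day of the review period: Dec 21, 2031 + 25 days = Jan 15, 2032.
Adding 39 calendar days to Jan 15, 2032 gives Feb 23, 2032, which is the date closing becomes effective. Feb 23, 2032 is a Monday, so no roll-forward applies.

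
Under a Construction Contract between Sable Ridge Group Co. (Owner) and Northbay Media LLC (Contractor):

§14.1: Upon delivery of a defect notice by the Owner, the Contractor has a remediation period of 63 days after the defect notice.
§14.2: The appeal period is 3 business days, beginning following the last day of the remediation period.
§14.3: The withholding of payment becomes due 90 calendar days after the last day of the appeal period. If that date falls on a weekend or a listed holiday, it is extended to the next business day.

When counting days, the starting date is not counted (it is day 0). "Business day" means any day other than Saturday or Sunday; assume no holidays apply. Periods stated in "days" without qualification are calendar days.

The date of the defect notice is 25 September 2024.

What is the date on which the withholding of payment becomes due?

Adding 63 calendar days to 25 September 2024 gives 27 November 2024, which is the last day of the remediation period.
From Wednesday, 27 November 2024, 3 business days (Nov 28, Nov 29, Dec 2, skipping weekends) brings us to Monday, 2 December 2024, which is the last day of the appeal period.
Adding 90 calendar days to 2 December 2024 gives 2 March 2025, which is the date on which the withholding of payment becomes due. That falls on a Sunday, so it rolls to the next business day, Monday, 3 March 2025.

3 March 2025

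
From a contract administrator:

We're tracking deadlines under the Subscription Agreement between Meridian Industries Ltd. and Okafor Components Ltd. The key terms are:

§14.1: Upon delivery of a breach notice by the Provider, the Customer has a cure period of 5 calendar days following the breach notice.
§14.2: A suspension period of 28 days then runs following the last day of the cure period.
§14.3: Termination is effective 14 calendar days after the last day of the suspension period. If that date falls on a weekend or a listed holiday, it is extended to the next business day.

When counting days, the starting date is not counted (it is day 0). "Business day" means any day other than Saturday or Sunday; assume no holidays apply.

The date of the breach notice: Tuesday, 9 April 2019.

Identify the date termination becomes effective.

27 May 2019

The last day of the cure period: 5 calendar days after 9 April 2019 is 14 April 2019.
The last day of the suspension period: 14 April 2019 + 28 days = 12 May 2019.
Adding 14 calendar days to 12 May 2019 gives 26 May 2019, which is the date termination becomes effective. That falls on a Sunday, so it rolls to the next business day, Monday, 27 May 2019.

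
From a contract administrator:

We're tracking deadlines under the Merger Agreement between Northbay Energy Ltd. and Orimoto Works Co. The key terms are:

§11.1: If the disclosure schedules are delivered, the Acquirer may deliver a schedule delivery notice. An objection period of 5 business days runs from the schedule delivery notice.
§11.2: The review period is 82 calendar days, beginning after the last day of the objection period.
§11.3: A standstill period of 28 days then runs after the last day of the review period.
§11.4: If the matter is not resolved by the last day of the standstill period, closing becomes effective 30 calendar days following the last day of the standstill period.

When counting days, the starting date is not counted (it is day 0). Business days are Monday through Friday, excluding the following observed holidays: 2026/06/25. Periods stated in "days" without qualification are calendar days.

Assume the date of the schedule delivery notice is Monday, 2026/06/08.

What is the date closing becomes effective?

The last day of the objection period: 5 business days after Monday, 2026/06/08, skipping weekends — Jun 9, Jun 10, Jun 11, Jun 12, Jun 15 — lands on Monday, 2026/06/15.
Adding 82 calendar days to 2026/06/15 gives 2026/09/05, which is the last day of the review period.
The last day of the standstill period: 28 calendar days after 2026/09/05 is 2026/10/03.
The date closing becomes effective: 30 calendar days after 2026/10/03 is 2026/11/02.

2026/11/02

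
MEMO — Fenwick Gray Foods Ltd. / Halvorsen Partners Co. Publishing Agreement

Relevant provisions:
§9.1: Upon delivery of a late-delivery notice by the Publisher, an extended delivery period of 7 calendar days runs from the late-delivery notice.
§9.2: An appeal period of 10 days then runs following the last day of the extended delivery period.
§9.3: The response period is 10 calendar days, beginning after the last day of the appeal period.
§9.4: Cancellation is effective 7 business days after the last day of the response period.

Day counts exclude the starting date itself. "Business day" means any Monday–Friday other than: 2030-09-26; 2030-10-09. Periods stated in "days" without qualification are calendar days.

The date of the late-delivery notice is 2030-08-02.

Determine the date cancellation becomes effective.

Adding 7 calendar days to 2030-08-02 gives 2030-08-09, which is the last day of the extended delivery period.
The last day of the appeal period: 10 calendar days after 2030-08-09 is 2030-08-19.
The last day of the response period: 2030-08-19 + 10 days = 2030-08-29.
The date cancellation becomes effective: counting 7 business days from Thursday, 2030-08-29 (Aug 30, Sep 2, Sep 3, Sep 4, Sep 5, Sep 6, Sep 9, skipping weekends) reaches Monday, 2030-09-09.

2030-09-09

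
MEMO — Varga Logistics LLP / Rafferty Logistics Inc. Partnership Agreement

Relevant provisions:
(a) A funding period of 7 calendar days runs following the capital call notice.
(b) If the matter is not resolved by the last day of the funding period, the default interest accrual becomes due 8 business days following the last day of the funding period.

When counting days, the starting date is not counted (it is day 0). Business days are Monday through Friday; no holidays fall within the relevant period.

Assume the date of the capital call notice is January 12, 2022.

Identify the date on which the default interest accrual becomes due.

Adding 7 calendar days to January 12, 2022 gives January 19, 2022, which is the last day of the funding period.
The date on which the default interest accrual becomes due: counting 8 business days from Wednesday, January 19, 2022 (Jan 20, Jan 21, Jan 24, Jan 25, Jan 26, Jan 27, Jan 28, Jan 31, skipping weekends) reaches Monday, January 31, 2022.

January 31, 2022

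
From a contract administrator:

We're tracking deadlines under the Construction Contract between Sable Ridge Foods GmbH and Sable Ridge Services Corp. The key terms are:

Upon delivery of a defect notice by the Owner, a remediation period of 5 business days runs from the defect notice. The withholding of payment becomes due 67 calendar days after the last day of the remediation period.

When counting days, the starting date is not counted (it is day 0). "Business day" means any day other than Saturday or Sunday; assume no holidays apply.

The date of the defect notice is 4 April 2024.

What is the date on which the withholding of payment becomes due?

The last day of the remediation period: counting 5 business days from Thursday, 4 April 2024 (Apr 5, Apr 8, Apr 9, Apr 10, Apr 11, skipping weekends) reaches Thursday, 11 April 2024.
The date on which the withholding of payment becomes due: 67 calendar days after 11 April 2024 is 17 June 2024.

17 June 2024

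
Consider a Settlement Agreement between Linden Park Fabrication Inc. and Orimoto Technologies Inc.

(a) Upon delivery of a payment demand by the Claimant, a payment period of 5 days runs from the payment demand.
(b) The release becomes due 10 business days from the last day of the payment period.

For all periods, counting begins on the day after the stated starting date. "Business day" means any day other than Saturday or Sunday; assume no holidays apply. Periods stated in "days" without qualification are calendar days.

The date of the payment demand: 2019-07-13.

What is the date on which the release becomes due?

The last day of the payment period: 5 calendar days after 2019-07-13 is 2019-07-18.
The date on which the release becomes due: 10 business days after Thursday, 2019-07-18, skipping weekends — Jul 19, Jul 22, Jul 23, Jul 24, Jul 25, Jul 26, Jul 29, Jul 30, Jul 31, Aug 1 — lands on Thursday, 2019-08-01.

2019-08-01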